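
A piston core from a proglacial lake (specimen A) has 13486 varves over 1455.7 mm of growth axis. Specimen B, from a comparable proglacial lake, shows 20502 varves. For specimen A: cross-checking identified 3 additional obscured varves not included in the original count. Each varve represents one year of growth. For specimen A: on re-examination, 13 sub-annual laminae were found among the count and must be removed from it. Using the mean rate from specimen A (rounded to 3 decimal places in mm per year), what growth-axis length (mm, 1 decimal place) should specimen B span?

Specimen A: true varve count = 13486 − 13 + 3 = 13476.
A: 1455.7 mm over 13476 years gives 1455.7 / 13476 ≈ 0.108 mm/yr.
For B, 0.108 mm/year × 20502 years = 2214.2 mm.

2214.2 mm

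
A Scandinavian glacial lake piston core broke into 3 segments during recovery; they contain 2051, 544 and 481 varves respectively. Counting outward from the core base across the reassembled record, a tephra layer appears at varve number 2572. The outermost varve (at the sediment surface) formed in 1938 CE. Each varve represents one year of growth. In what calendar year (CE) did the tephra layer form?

1434 CE

Total varves = 2051 + 544 + 481 = 3076.
The tephra layer sits at varve 2572 from the core base, so 3076 − 2572 = 504 varves formed after it.
The varve at the sediment surface is 1938 CE, so the tephra layer dates to 1938 − 504 = 1434 CE.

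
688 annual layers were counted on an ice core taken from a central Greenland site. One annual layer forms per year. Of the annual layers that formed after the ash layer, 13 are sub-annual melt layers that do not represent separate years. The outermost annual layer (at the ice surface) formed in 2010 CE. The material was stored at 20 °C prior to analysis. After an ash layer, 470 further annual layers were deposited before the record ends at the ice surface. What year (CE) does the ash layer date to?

1553 CE

470 annual layers post-date the ash layer.
Excluding 13 false annual layers: 470 − 13 = 457.
2010 − 457 = 1553 CE.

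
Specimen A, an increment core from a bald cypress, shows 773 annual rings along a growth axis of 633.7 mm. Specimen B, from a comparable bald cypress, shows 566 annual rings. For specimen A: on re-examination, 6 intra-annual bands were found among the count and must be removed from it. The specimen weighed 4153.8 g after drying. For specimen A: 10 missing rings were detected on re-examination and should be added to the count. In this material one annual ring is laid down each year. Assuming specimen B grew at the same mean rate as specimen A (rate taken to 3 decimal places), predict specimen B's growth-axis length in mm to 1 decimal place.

Specimen A: adjusted count: 773 − 6 + 10 = 777 annual rings.
A: 633.7 mm over 777 years gives 633.7 / 777 ≈ 0.816 mm per year.
For B, 0.816 mm/year × 566 years = 461.9 mm.

461.9 mm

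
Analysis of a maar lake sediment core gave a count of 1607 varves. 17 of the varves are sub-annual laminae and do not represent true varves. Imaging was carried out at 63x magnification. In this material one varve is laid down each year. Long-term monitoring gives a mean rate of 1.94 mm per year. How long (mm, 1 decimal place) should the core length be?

3084.6 mm

Adjusted count: 1607 − 17 = 1590 varves.
1590 years at 1.94 mm/year gives 1.94 × 1590 = 3084.6 mm.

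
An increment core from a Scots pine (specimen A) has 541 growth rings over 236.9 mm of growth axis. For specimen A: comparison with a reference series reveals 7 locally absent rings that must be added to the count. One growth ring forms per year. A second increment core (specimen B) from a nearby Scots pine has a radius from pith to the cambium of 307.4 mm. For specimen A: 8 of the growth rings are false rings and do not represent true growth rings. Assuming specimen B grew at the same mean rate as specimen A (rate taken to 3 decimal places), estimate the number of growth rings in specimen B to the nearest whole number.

Specimen A: correcting the raw count gives 541 − 8 + 7 = 540 true growth rings.
A: 236.9 mm over 540 years gives 236.9 / 540 ≈ 0.439 mm/yr.
Specimen B: 307.4 mm / 0.439 mm per year = 700.23 years ≈ 700 growth rings.

700 growth rings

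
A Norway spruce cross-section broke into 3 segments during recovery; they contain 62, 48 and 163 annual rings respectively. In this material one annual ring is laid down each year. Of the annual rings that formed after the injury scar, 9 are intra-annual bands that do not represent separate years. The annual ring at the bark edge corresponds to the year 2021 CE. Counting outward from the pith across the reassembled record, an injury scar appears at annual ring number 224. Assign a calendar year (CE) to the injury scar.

Total annual rings = 62 + 48 + 163 = 273.
Between annual ring 224 and the bark edge there are 273 − 224 = 49 annual rings.
49 − 9 false = 40 true annual rings after the injury scar.
Counting back 40 years from 2021 CE places the injury scar in 2021 − 40 = 1981 CE.

1981 CE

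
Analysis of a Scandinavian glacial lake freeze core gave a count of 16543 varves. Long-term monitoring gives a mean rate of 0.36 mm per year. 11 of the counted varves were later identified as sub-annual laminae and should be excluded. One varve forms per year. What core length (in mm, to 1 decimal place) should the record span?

5951.5 mm

Adjusted count: 16543 − 11 = 16532 varves.
Length ≈ 0.36 × 16532 = 5951.5 mm.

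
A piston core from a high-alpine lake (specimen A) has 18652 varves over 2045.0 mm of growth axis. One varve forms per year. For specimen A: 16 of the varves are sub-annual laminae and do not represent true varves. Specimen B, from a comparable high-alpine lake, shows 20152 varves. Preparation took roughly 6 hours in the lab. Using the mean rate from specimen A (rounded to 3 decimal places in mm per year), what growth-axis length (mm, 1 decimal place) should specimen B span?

2216.7 mm

Specimen A: adjusted count: 18652 − 16 = 18636 varves.
A: Mean rate = 2045.0 mm / 18636 years ≈ 0.110 mm/yr.
B's length ≈ 0.110 × 20152 = 2216.7 mm.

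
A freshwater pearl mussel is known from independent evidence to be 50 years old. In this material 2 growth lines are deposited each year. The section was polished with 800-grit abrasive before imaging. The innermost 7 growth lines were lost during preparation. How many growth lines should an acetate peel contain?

93 growth lines

50 years at 2 growth lines per year gives 50 × 2 = 100 growth lines.
Subtracting the 7 growth lines not captured gives 100 − 7 = 93 growth lines in the record.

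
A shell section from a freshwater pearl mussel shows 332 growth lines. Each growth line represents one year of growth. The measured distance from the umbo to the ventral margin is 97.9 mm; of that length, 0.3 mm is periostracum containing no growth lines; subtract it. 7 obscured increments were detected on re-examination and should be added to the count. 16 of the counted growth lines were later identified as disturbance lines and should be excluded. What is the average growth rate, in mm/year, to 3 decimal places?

0.302 mm/year

Adjusted count: 332 − 16 + 7 = 323 growth lines.
Net length = 97.9 − 0.3 = 97.6 mm.
Extension rate ≈ 97.6 / 323 = 0.302 mm/year.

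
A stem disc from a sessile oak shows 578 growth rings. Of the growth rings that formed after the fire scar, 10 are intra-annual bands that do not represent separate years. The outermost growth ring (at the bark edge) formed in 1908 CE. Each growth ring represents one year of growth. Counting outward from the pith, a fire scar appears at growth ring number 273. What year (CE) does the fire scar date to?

578 − 273 = 305 growth rings lie beyond the fire scar toward the bark edge.
Excluding 10 false growth rings: 305 − 10 = 295.
The growth ring at the bark edge is 1908 CE, so the fire scar dates to 1908 − 295 = 1613 CE.

1613 CE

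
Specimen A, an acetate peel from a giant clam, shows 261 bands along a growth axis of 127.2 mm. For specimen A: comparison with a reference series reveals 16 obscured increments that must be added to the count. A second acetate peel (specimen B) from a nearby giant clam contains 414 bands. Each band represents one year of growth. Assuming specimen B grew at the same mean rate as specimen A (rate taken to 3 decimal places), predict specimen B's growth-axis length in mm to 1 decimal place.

190.0 mm

Specimen A: correcting the raw count gives 261 + 16 = 277 true bands.
A: Extension rate ≈ 127.2 / 277 = 0.459 mm/yr.
B's length ≈ 0.459 × 414 = 190.0 mm.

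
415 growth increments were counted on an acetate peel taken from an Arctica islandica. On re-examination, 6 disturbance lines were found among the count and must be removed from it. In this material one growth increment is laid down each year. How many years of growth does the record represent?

After corrections the count is 415 − 6 = 409 growth increments.
With a one-to-one growth increment periodicity this is 409 years.

409 years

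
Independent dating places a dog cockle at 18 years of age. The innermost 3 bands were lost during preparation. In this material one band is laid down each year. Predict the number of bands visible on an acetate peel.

One band per year gives 18 bands over 18 years.
Less the 3 uncaptured bands: 18 − 3 = 15.

15 bands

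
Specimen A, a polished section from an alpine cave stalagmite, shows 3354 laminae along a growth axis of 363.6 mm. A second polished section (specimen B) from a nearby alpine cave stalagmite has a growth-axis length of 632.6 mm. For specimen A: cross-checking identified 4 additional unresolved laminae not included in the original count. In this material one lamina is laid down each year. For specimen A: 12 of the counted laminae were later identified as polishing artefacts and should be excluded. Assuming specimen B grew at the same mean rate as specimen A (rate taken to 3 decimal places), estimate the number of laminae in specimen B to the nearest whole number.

Specimen A: adjusted count: 3354 − 12 + 4 = 3346 laminae.
A: Mean rate = 363.6 mm / 3346 years ≈ 0.109 mm/year.
B spans 632.6 / 0.109 = 5803.67 years ≈ 5804 laminae.

5804 laminae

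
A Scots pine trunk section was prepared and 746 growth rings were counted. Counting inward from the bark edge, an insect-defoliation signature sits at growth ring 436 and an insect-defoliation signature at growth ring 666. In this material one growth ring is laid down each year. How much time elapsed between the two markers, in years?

The two markers are separated by 666 − 436 = 230 growth rings.
At one growth ring per year, 230 years elapsed between them.

230 years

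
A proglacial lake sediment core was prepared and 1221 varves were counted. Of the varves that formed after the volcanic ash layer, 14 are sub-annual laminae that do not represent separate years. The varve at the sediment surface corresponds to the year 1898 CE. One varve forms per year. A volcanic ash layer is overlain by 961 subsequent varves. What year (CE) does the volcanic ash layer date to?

961 varves formed after the volcanic ash layer.
961 − 14 false = 947 true varves after the volcanic ash layer.
1898 − 947 = 951 CE.

951 CE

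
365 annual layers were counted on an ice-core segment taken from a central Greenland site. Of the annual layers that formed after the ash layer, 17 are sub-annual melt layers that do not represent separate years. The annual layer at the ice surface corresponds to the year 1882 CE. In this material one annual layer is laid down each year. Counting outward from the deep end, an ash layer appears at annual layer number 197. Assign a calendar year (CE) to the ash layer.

The ash layer sits at annual layer 197 from the deep end, so 365 − 197 = 168 annual layers formed after it.
Removing the 17 false annual layers leaves 168 − 17 = 151 true annual layers beyond the ash layer.
Counting back 151 years from 1882 CE places the ash layer in 1882 − 151 = 1731 CE.

1731 CE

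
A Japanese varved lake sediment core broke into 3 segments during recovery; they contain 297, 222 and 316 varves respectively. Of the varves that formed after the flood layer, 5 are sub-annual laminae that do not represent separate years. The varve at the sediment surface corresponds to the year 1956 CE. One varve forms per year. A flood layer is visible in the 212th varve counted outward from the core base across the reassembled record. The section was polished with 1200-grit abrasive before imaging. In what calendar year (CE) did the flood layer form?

1338 CE

Total varves = 297 + 222 + 316 = 835.
835 − 212 = 623 varves lie beyond the flood layer toward the sediment surface.
Excluding 5 false varves: 623 − 5 = 618.
Counting back 618 years from 1956 CE places the flood layer in 1956 − 618 = 1338 CE.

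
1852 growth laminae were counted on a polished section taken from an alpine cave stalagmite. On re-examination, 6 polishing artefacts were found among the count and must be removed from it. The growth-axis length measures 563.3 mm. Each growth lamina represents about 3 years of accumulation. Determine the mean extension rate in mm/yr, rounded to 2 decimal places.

Correcting the raw count gives 1852 − 6 = 1846 true growth laminae.
Multiplying by 3 years per growth lamina: 1846 × 3 = 5538 years.
563.3 mm over 5538 years gives 563.3 / 5538 ≈ 0.10 mm/yr.

0.10 mm/yr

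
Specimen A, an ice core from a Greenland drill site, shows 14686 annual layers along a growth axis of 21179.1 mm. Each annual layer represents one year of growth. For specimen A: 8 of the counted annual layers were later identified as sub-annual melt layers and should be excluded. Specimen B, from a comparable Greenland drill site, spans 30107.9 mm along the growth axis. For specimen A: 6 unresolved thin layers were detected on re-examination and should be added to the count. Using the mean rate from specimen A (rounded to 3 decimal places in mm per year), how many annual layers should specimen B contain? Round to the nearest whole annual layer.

20879 annual layers

Specimen A: true annual layer count = 14686 − 8 + 6 = 14684.
A: Extension rate ≈ 21179.1 / 14684 = 1.442 mm/year.
Specimen B: 30107.9 mm / 1.442 mm per year = 20879.26 years ≈ 20879 annual layers.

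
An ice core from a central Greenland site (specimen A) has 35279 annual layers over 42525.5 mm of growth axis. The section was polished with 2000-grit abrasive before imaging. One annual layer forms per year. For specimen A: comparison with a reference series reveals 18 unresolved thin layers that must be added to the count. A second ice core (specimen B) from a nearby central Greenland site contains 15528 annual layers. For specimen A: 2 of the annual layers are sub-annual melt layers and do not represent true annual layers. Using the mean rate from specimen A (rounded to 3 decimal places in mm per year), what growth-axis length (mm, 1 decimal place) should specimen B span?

Specimen A: after corrections the count is 35279 − 2 + 18 = 35295 annual layers.
A: Extension rate ≈ 42525.5 / 35295 = 1.205 mm per year.
B's length ≈ 1.205 × 15528 = 18711.2 mm.

18711.2 mm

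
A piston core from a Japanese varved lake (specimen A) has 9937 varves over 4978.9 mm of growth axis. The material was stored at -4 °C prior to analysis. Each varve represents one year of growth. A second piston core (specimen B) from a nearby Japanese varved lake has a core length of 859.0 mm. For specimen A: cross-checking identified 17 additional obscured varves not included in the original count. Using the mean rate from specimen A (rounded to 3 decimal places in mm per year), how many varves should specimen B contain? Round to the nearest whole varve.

Specimen A: adjusted count: 9937 + 17 = 9954 varves.
A: Extension rate ≈ 4978.9 / 9954 = 0.500 mm/yr.
For B, 859.0 / 0.500 = 1718.00 years ≈ 1718 varves.

1718 varves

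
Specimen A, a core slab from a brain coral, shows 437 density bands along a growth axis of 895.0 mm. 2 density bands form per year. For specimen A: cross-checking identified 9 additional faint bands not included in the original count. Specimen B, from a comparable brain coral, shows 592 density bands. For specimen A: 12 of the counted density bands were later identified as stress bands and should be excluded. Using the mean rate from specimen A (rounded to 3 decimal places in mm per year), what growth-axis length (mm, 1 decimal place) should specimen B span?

1220.7 mm

Specimen A: after corrections the count is 437 − 12 + 9 = 434 density bands.
Specimen A: with 2 density bands per year, 434 / 2 = 217 years.
A: Mean rate = 895.0 mm / 217 years ≈ 4.124 mm/yr.
Specimen B: with 2 density bands per year, 592 / 2 = 296 years. For B, 4.124 mm/year × 296 years = 1220.7 mm.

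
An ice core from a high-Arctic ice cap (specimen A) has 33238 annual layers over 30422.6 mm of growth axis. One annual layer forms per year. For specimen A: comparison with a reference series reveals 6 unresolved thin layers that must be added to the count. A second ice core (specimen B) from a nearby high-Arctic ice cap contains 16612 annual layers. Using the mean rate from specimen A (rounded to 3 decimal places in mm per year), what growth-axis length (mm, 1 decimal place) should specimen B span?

15200.0 mm

Specimen A: true annual layer count = 33238 + 6 = 33244.
A: Mean rate = 30422.6 mm / 33244 years ≈ 0.915 mm/year.
Length of B = 0.915 × 16612 = 15200.0 mm.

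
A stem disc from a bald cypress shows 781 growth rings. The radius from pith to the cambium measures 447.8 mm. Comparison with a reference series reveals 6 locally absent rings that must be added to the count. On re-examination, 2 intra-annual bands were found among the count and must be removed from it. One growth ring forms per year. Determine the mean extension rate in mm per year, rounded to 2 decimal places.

Adjusted count: 781 − 2 + 6 = 785 growth rings.
Extension rate ≈ 447.8 / 785 = 0.57 mm per year.

0.57 mm per year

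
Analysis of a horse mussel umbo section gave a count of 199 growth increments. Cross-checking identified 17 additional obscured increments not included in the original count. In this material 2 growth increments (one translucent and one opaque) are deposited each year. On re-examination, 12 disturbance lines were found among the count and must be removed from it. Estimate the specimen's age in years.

Adjusted count: 199 − 12 + 17 = 204 growth increments.
Dividing by 2 growth increments per year: 204 / 2 = 102 years.

102 years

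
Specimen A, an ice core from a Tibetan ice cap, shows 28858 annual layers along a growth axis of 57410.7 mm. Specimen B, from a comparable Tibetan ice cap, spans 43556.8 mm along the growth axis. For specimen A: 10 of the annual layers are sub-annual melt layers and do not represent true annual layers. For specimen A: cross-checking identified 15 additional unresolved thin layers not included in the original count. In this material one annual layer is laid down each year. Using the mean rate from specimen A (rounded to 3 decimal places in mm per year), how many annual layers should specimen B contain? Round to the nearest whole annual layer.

21899 annual layers

Specimen A: correcting the raw count gives 28858 − 10 + 15 = 28863 true annual layers.
A: Extension rate ≈ 57410.7 / 28863 = 1.989 mm/yr.
Specimen B: 43556.8 mm / 1.989 mm per year = 21898.84 years ≈ 21899 annual layers.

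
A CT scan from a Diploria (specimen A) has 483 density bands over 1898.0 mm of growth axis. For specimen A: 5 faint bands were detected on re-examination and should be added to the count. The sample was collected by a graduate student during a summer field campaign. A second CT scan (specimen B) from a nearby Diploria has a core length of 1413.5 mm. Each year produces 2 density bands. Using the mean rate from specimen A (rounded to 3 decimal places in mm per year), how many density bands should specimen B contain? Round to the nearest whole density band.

Specimen A: true density band count = 483 + 5 = 488.
Specimen A: dividing by 2 density bands per year: 488 / 2 = 244 years.
A: Extension rate ≈ 1898.0 / 244 = 7.779 mm/yr.
For B, 1413.5 / 7.779 = 181.71 years; at 2 density bands per year that is 181.71 × 2 ≈ 363 density bands.

363 density bands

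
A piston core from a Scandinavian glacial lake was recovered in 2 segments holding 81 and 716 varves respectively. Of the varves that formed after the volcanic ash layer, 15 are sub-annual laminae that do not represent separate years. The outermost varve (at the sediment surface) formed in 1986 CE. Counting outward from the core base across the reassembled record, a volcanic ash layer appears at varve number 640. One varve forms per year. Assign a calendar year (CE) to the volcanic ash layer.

1844 CE

Total varves = 81 + 716 = 797.
The volcanic ash layer sits at varve 640 from the core base, so 797 − 640 = 157 varves formed after it.
157 − 15 false = 142 true varves after the volcanic ash layer.
The varve at the sediment surface is 1986 CE, so the volcanic ash layer dates to 1986 − 142 = 1844 CE.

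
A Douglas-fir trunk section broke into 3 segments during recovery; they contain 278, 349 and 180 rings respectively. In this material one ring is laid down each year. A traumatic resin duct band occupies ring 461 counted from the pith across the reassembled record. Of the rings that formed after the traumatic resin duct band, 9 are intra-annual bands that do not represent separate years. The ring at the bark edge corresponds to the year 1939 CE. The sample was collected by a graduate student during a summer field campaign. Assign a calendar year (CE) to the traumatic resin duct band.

Total rings = 278 + 349 + 180 = 807.
The traumatic resin duct band sits at ring 461 from the pith, so 807 − 461 = 346 rings formed after it.
Excluding 9 false rings: 346 − 9 = 337.
The ring at the bark edge is 1939 CE, so the traumatic resin duct band dates to 1939 − 337 = 1602 CE.

1602 CE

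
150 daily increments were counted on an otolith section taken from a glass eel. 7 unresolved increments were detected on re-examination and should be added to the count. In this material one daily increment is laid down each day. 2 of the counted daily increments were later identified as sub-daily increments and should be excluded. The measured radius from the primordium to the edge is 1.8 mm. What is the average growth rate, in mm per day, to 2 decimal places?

True daily increment count = 150 − 2 + 7 = 155.
1.8 mm over 155 days gives 1.8 / 155 ≈ 0.01 mm per day.

0.01 mm per day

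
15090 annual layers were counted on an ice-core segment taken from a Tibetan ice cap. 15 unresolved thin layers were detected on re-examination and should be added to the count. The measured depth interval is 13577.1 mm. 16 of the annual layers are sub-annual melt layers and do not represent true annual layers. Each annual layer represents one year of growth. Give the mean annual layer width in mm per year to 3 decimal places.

After corrections the count is 15090 − 16 + 15 = 15089 annual layers.
Mean rate = 13577.1 mm / 15089 years ≈ 0.900 mm per year.

0.900 mm per year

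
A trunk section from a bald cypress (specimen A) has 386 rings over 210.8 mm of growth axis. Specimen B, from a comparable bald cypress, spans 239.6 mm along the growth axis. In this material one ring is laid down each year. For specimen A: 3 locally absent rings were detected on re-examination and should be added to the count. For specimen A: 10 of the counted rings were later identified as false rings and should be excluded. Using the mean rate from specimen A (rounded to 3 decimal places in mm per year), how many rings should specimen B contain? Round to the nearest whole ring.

Specimen A: true ring count = 386 − 10 + 3 = 379.
A: 210.8 mm over 379 years gives 210.8 / 379 ≈ 0.556 mm/year.
Specimen B: 239.6 mm / 0.556 mm per year = 430.94 years ≈ 431 rings.

431 rings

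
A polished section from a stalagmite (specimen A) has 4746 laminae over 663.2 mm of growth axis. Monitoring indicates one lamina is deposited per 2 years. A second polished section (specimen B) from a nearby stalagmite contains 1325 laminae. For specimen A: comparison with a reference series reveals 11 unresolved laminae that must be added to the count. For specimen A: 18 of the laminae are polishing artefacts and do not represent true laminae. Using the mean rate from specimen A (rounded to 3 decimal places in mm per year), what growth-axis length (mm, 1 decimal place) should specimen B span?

Specimen A: correcting the raw count gives 4746 − 18 + 11 = 4739 true laminae.
Specimen A: multiplying by 2 years per lamina: 4739 × 2 = 9478 years.
A: Extension rate ≈ 663.2 / 9478 = 0.070 mm per year.
Specimen B: 1325 laminae at 2 years each span 1325 × 2 = 2650 years. B's length ≈ 0.070 × 2650 = 185.5 mm.

185.5 mm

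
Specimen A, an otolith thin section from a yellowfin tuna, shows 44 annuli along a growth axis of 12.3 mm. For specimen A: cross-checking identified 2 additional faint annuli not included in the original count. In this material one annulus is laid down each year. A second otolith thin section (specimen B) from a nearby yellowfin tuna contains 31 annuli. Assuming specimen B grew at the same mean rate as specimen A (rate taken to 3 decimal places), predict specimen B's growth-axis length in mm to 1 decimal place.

8.3 mm

Specimen A: true annulus count = 44 + 2 = 46.
A: Mean rate = 12.3 mm / 46 years ≈ 0.267 mm per year.
Length of B = 0.267 × 31 = 8.3 mm.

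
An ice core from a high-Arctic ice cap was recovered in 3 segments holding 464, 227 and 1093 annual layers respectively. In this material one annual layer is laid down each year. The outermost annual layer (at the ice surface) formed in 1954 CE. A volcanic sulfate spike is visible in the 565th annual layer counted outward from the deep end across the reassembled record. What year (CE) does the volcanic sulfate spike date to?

Total annual layers = 464 + 227 + 1093 = 1784.
The volcanic sulfate spike sits at annual layer 565 from the deep end, so 1784 − 565 = 1219 annual layers formed after it.
The annual layer at the ice surface is 1954 CE, so the volcanic sulfate spike dates to 1954 − 1219 = 735 CE.

735 CE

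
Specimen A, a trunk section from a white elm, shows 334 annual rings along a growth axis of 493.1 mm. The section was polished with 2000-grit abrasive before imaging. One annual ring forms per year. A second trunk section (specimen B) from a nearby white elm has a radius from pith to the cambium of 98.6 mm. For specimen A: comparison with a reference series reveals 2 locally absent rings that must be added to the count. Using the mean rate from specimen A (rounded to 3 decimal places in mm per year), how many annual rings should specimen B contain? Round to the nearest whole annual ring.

Specimen A: adjusted count: 334 + 2 = 336 annual rings.
A: Extension rate ≈ 493.1 / 336 = 1.468 mm/year.
Specimen B: 98.6 mm / 1.468 mm per year = 67.17 years ≈ 67 annual rings.

67 annual rings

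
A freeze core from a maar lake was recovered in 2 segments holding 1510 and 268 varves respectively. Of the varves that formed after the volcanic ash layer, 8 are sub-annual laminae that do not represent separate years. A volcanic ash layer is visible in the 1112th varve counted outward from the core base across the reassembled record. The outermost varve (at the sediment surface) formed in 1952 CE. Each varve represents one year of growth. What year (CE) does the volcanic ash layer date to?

Total varves = 1510 + 268 = 1778.
1778 − 1112 = 666 varves lie beyond the volcanic ash layer toward the sediment surface.
Excluding 8 false varves: 666 − 8 = 658.
The varve at the sediment surface is 1952 CE, so the volcanic ash layer dates to 1952 − 658 = 1294 CE.

1294 CE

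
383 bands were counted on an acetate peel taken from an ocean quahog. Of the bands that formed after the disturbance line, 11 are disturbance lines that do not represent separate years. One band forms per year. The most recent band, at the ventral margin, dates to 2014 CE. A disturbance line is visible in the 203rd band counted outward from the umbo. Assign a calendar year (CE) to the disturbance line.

383 − 203 = 180 bands lie beyond the disturbance line toward the ventral margin.
Removing the 11 false bands leaves 180 − 11 = 169 true bands beyond the disturbance line.
Counting back 169 years from 2014 CE places the disturbance line in 2014 − 169 = 1845 CE.

1845 CE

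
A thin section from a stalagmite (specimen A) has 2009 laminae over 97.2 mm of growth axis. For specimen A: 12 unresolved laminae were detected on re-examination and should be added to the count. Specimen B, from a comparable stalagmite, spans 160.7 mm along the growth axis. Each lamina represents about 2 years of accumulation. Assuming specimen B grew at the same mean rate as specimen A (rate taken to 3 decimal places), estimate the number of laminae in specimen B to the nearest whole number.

Specimen A: correcting the raw count gives 2009 + 12 = 2021 true laminae.
Specimen A: multiplying by 2 years per lamina: 2021 × 2 = 4042 years.
A: 97.2 mm over 4042 years gives 97.2 / 4042 ≈ 0.024 mm/year.
Specimen B: 160.7 mm / 0.024 mm per year = 6695.83 years; at 2 years per lamina that is 6695.83 / 2 ≈ 3348 laminae.

3348 laminae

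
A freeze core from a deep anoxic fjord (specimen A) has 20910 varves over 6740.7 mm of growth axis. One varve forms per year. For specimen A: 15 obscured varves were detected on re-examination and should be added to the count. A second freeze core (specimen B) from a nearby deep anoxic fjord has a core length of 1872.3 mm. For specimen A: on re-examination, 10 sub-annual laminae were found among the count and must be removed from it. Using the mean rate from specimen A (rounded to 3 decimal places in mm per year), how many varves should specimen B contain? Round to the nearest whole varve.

5815 varves

Specimen A: true varve count = 20910 − 10 + 15 = 20915.
A: 6740.7 mm over 20915 years gives 6740.7 / 20915 ≈ 0.322 mm per year.
B spans 1872.3 / 0.322 = 5814.60 years ≈ 5815 varves.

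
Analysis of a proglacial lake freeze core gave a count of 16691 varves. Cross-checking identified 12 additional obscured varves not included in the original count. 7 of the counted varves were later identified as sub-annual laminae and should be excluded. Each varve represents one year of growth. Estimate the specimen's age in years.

After corrections the count is 16691 − 7 + 12 = 16696 varves.
With a one-to-one varve periodicity this is 16696 years.

16696 years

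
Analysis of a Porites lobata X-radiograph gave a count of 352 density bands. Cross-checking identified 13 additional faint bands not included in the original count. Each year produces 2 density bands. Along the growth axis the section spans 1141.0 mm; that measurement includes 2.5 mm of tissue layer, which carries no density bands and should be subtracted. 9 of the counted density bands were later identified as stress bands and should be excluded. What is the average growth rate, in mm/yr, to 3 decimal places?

6.396 mm/yr

Correcting the raw count gives 352 − 9 + 13 = 356 true density bands.
356 density bands at 2 per year is 356 / 2 = 178 years.
Removing the 2.5 mm offcut leaves 1141.0 − 2.5 = 1138.5 mm.
Extension rate ≈ 1138.5 / 178 = 6.396 mm/yr.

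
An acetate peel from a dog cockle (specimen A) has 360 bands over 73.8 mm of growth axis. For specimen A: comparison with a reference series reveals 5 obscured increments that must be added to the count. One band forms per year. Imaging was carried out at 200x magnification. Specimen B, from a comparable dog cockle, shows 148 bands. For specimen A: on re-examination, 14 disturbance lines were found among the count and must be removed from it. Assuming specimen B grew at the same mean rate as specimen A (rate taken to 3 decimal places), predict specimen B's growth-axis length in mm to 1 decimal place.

Specimen A: correcting the raw count gives 360 − 14 + 5 = 351 true bands.
A: Extension rate ≈ 73.8 / 351 = 0.210 mm per year.
Length of B = 0.210 × 148 = 31.1 mm.

31.1 mm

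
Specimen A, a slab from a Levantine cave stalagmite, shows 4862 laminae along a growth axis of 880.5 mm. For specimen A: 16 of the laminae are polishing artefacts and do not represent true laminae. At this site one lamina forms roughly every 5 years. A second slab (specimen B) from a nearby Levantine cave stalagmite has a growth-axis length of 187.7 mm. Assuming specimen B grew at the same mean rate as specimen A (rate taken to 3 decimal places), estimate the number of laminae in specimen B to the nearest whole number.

1043 laminae

Specimen A: correcting the raw count gives 4862 − 16 = 4846 true laminae.
Specimen A: 4846 laminae at 5 years each span 4846 × 5 = 24230 years.
A: Mean rate = 880.5 mm / 24230 years ≈ 0.036 mm/year.
Specimen B: 187.7 mm / 0.036 mm per year = 5213.89 years; at 5 years per lamina that is 5213.89 / 5 ≈ 1043 laminae.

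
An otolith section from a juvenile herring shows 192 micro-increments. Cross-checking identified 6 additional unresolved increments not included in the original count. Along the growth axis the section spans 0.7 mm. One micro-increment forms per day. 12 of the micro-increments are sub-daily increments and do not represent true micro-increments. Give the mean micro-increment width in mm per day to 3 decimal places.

0.004 mm per day

True micro-increment count = 192 − 12 + 6 = 186.
Mean rate = 0.7 mm / 186 days ≈ 0.004 mm per day.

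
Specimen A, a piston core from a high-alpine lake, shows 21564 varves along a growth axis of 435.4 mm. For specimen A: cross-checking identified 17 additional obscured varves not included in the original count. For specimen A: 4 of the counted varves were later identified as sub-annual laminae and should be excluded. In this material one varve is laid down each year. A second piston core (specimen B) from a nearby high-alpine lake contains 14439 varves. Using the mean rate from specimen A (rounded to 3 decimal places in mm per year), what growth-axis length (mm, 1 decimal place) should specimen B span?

Specimen A: adjusted count: 21564 − 4 + 17 = 21577 varves.
A: Mean rate = 435.4 mm / 21577 years ≈ 0.020 mm/year.
B's length ≈ 0.020 × 14439 = 288.8 mm.

288.8 mm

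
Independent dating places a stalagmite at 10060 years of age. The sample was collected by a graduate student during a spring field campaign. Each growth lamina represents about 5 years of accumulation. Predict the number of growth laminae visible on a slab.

At 5 years per growth lamina, 10060 / 5 = 2012 growth laminae are expected.
So 2012 growth laminae should be present.

2012 growth laminae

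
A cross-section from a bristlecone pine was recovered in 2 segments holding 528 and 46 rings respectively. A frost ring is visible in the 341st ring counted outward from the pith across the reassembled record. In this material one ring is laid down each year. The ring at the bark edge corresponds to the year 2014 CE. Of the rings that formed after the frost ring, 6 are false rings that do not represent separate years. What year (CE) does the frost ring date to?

1787 CE

Total rings = 528 + 46 = 574.
Between ring 341 and the bark edge there are 574 − 341 = 233 rings.
Removing the 6 false rings leaves 233 − 6 = 227 true rings beyond the frost ring.
2014 − 227 = 1787 CE.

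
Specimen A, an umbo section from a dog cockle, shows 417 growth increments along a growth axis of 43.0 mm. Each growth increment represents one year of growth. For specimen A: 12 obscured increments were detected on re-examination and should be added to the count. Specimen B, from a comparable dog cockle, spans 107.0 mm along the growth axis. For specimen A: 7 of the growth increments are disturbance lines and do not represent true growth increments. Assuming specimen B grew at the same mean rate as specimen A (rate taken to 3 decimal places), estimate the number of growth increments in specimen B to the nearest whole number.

Specimen A: true growth increment count = 417 − 7 + 12 = 422.
A: Extension rate ≈ 43.0 / 422 = 0.102 mm/yr.
For B, 107.0 / 0.102 = 1049.02 years ≈ 1049 growth increments.

1049 growth increments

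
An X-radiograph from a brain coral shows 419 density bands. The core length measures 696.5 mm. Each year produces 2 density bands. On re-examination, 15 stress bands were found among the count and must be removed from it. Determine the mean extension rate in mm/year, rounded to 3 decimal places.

3.448 mm/year

Correcting the raw count gives 419 − 15 = 404 true density bands.
Dividing by 2 density bands per year: 404 / 2 = 202 years.
696.5 mm over 202 years gives 696.5 / 202 ≈ 3.448 mm/year.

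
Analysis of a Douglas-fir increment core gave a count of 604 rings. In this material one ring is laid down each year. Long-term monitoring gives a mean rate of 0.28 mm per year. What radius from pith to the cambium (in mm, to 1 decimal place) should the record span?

The record spans 604 years at 0.28 mm per year.
Length ≈ 0.28 × 604 = 169.1 mm.

169.1 mm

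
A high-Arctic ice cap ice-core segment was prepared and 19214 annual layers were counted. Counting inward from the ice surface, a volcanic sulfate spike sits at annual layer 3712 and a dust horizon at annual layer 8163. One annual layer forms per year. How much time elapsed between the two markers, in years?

The two markers are separated by 8163 − 3712 = 4451 annual layers.
One annual layer per year makes the interval 4451 years.

4451 yr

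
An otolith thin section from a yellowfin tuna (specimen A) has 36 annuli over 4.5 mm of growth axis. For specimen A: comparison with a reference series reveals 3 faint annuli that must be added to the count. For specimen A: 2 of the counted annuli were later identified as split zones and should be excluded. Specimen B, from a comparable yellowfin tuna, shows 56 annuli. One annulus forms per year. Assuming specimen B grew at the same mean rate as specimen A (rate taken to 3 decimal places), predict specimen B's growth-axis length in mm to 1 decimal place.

6.8 mm

Specimen A: correcting the raw count gives 36 − 2 + 3 = 37 true annuli.
A: Mean rate = 4.5 mm / 37 years ≈ 0.122 mm per year.
B's length ≈ 0.122 × 56 = 6.8 mm.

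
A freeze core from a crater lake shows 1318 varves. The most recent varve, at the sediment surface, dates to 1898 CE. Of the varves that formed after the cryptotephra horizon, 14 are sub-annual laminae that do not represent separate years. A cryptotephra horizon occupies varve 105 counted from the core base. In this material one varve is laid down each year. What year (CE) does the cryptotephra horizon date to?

699 CE

1318 − 105 = 1213 varves lie beyond the cryptotephra horizon toward the sediment surface.
1213 − 14 false = 1199 true varves after the cryptotephra horizon.
Counting back 1199 years from 1898 CE places the cryptotephra horizon in 1898 − 1199 = 699 CE.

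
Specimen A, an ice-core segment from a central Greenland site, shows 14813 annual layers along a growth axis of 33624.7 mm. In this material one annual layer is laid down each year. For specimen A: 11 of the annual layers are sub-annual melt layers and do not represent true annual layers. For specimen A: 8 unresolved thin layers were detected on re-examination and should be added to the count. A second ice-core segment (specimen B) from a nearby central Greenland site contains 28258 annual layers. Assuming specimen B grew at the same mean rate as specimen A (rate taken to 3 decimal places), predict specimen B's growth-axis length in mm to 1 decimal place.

Specimen A: after corrections the count is 14813 − 11 + 8 = 14810 annual layers.
A: Mean rate = 33624.7 mm / 14810 years ≈ 2.270 mm/year.
For B, 2.270 mm/year × 28258 years = 64145.7 mm.

64145.7 mm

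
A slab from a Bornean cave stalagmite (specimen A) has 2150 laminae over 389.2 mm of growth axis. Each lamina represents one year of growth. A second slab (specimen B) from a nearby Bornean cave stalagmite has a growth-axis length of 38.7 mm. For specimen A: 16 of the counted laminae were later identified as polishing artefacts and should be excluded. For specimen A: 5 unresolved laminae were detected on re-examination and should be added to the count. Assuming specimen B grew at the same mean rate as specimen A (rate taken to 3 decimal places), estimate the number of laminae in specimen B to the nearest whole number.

Specimen A: correcting the raw count gives 2150 − 16 + 5 = 2139 true laminae.
A: Extension rate ≈ 389.2 / 2139 = 0.182 mm/year.
For B, 38.7 / 0.182 = 212.64 years ≈ 213 laminae.

213 laminae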